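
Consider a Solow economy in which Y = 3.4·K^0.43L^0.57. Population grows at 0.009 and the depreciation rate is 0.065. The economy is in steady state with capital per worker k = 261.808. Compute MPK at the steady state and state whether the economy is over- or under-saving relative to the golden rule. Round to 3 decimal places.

over-saving; MPK ≈ 0.061

Break-even investment rate: n + δ = 0.009 + 0.065 = 0.074.
MPK = 0.43·3.4·k^(0.43−1) = 0.43·3.4·261.808^(-0.57) ≈ 0.0612.
MPK < 0.074, so the economy is dynamically inefficient (over-saving).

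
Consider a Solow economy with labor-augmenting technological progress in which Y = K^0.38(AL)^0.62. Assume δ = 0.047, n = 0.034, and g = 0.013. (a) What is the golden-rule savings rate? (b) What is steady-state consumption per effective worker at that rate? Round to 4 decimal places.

Capital per effective worker breaks even when investment replaces (n + g + δ)·k; here n + g + δ = 0.094.
For Cobb-Douglas, s_gold equals capital's share: s_gold = 0.38.
Golden rule sets MPK = n+g+δ: 0.38·k^(0.38−1) = 0.094, so k_gold = (0.38/0.094)^(1/0.62) ≈ 9.5165.
y_gold = 9.5165^0.38 ≈ 2.3541; c_gold = (1−0.38)·y_gold ≈ 1.4595.

(a) s_gold = 0.3800; (b) c_gold ≈ 1.4595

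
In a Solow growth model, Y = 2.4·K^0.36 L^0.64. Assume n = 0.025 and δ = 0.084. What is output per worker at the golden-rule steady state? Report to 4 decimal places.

y_gold ≈ 7.6904

Capital per worker breaks even when investment replaces (n + δ)·k; here n + δ = 0.109.
Setting f'(k) = n+δ gives 0.36·2.4·k^(0.36−1) = 0.109, hence k_gold = (0.36·2.4/0.109)^(1/0.64) ≈ 25.3994.
Output: y_gold = 2.4·k_gold^0.36 = 2.4·25.3994^0.36 ≈ 7.6904.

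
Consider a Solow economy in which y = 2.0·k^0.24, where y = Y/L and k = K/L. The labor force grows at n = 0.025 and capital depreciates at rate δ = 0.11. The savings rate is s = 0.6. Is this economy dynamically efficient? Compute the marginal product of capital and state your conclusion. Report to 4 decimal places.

dynamically inefficient; MPK ≈ 0.0540

The effective depreciation rate is n + δ = 0.025 + 0.11 = 0.135.
Steady-state k*: s·A·k^0.24 = 0.135·k gives k* = (0.6·2.0/0.135)^(1/0.76) ≈ 17.7208.
MPK = 0.24·2.0·17.7208^(-0.76) ≈ 0.0540.
MPK < n+δ = 0.135, so the economy is dynamically inefficient (over-saving).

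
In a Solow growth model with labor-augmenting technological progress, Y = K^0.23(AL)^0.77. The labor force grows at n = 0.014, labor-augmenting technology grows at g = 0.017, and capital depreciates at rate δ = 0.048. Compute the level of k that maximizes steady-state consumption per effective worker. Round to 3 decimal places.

Capital per effective worker breaks even when investment replaces (n + g + δ)·k; here n + g + δ = 0.079.
Golden rule sets MPK = n+g+δ: 0.23·k^(0.23−1) = 0.079, so k_gold = (0.23/0.079)^(1/0.77) ≈ 4.0062.

k_gold ≈ 4.006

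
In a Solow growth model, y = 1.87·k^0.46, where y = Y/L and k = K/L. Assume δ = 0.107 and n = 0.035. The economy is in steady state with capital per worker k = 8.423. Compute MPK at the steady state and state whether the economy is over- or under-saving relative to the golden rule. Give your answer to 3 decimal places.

under-saving; MPK ≈ 0.272

n + δ = 0.035 + 0.107 = 0.142.
MPK = 0.46·1.87·k^(0.46−1) = 0.46·1.87·8.423^(-0.54) ≈ 0.2722.
MPK > 0.142, so the economy is dynamically efficient (under-saving).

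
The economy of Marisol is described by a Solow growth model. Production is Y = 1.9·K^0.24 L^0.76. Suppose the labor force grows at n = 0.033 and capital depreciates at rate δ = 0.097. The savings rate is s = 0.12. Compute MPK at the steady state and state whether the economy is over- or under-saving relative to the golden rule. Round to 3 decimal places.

Capital per worker breaks even when investment replaces (n + δ)·k; here n + δ = 0.13.
Steady-state k*: s·A·k^0.24 = 0.13·k gives k* = (0.12·1.9/0.13)^(1/0.76) ≈ 2.0943.
MPK = 0.24·1.9·2.0943^(-0.76) ≈ 0.2600.
MPK > n+δ = 0.13, so the economy is dynamically efficient (under-saving).

under-saving; MPK ≈ 0.260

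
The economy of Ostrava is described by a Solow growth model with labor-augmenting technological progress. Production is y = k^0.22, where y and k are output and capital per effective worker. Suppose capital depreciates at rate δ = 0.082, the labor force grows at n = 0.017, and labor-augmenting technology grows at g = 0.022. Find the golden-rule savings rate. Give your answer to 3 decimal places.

s_gold = 0.220

n + g + δ = 0.017 + 0.022 + 0.082 = 0.121.
At the golden rule MPK = n+g+δ, and in any Cobb-Douglas steady state s = (n+g+δ)·k/y = MPK·k/y = capital's share 0.22.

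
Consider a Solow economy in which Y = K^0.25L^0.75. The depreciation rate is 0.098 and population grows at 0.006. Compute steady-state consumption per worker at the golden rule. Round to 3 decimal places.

c_gold ≈ 1.005

Break-even investment rate: n + δ = 0.006 + 0.098 = 0.104.
Maximizing c = f(k) − (n+δ)·k gives f'(k) = n+δ, i.e. 0.25·k^(0.25−1) = 0.104, so k_gold = (0.25/0.104)^(1/0.75) ≈ 3.2201.
y_gold = 3.2201^0.25 ≈ 1.3396.
c_gold = y_gold − (n+δ)·k_gold = 1.3396 − 0.104·3.2201 ≈ 1.0047.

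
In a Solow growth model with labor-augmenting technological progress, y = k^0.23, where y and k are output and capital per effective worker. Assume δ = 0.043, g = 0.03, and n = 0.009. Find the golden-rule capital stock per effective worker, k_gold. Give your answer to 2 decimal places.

The effective depreciation rate is n + g + δ = 0.009 + 0.03 + 0.043 = 0.082.
Maximizing c = f(k) − (n+g+δ)·k gives f'(k) = n+g+δ, i.e. 0.23·k^(0.23−1) = 0.082, so k_gold = (0.23/0.082)^(1/0.77) ≈ 3.8169.

k_gold ≈ 3.82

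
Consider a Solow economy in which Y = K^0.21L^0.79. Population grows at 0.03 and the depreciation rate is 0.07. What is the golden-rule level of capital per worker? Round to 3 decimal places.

k_gold ≈ 2.558

Capital per worker breaks even when investment replaces (n + δ)·k; here n + δ = 0.1.
Golden rule sets MPK = n+δ: 0.21·k^(0.21−1) = 0.1, so k_gold = (0.21/0.1)^(1/0.79) ≈ 2.5578.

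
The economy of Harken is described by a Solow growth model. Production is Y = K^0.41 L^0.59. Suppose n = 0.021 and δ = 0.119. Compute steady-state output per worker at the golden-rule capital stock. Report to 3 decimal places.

n + δ = 0.021 + 0.119 = 0.14.
Setting f'(k) = n+δ gives 0.41·k^(0.41−1) = 0.14, hence k_gold = (0.41/0.14)^(1/0.59) ≈ 6.1793.
Output: y_gold = k_gold^0.41 = 6.1793^0.41 ≈ 2.1100.

y_gold ≈ 2.110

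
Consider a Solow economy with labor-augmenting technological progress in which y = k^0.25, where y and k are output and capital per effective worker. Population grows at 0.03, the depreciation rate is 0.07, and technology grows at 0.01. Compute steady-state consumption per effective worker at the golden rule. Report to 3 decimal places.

c_gold ≈ 0.986

Capital per effective worker breaks even when investment replaces (n + g + δ)·k; here n + g + δ = 0.11.
Golden rule sets MPK = n+g+δ: 0.25·k^(0.25−1) = 0.11, so k_gold = (0.25/0.11)^(1/0.75) ≈ 2.9881.
y_gold = 2.9881^0.25 ≈ 1.3148.
c_gold = y_gold − (n+g+δ)·k_gold = 1.3148 − 0.11·2.9881 ≈ 0.9861.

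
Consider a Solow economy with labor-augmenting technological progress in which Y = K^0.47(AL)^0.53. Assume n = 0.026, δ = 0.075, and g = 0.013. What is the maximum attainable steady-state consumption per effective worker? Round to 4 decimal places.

Capital per effective worker breaks even when investment replaces (n + g + δ)·k; here n + g + δ = 0.114.
At the golden rule the marginal product of capital equals n+g+δ: 0.47·k^(0.47−1) = 0.114. Solving, k_gold = (0.47/0.114)^(1/0.53) ≈ 14.4791.
y_gold = 14.4791^0.47 ≈ 3.5120.
c_gold = y_gold − (n+g+δ)·k_gold = 3.5120 − 0.114·14.4791 ≈ 1.8613.

c_gold ≈ 1.8613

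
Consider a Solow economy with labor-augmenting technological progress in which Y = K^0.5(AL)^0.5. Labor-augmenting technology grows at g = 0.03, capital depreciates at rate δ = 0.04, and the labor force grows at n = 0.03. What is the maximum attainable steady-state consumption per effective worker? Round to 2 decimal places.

c_gold ≈ 2.50

n + g + δ = 0.03 + 0.03 + 0.04 = 0.1.
Maximizing c = f(k) − (n+g+δ)·k gives f'(k) = n+g+δ, i.e. 0.5·k^(0.5−1) = 0.1, so k_gold = (0.5/0.1)^(1/0.5) ≈ 25.0000.
y_gold = 25.0000^0.5 ≈ 5.0000.
c_gold = y_gold − (n+g+δ)·k_gold = 5.0000 − 0.1·25.0000 ≈ 2.5000.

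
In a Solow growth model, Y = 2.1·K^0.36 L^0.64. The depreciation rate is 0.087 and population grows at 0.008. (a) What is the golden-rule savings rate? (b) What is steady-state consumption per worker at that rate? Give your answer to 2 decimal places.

(a) s_gold = 0.36; (b) c_gold ≈ 4.32

Capital per worker breaks even when investment replaces (n + δ)·k; here n + δ = 0.095.
For Cobb-Douglas, s_gold equals capital's share: s_gold = 0.36.
Golden rule sets MPK = n+δ: 0.36·2.1·k^(0.36−1) = 0.095, so k_gold = (0.36·2.1/0.095)^(1/0.64) ≈ 25.5563.
y_gold = 2.1·25.5563^0.36 ≈ 6.7440; c_gold = (1−0.36)·y_gold ≈ 4.3162.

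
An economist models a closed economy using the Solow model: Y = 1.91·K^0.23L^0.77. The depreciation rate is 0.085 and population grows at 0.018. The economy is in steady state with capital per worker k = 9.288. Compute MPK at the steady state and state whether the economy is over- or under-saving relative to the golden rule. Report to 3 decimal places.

over-saving; MPK ≈ 0.079

Break-even investment rate: n + δ = 0.018 + 0.085 = 0.103.
MPK = 0.23·1.91·k^(0.23−1) = 0.23·1.91·9.288^(-0.77) ≈ 0.0790.
MPK < 0.103, so the economy is dynamically inefficient (over-saving).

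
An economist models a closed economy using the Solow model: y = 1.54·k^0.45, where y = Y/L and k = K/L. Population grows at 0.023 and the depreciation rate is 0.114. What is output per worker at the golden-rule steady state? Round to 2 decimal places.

Capital per worker breaks even when investment replaces (n + δ)·k; here n + δ = 0.137.
Maximizing c = f(k) − (n+δ)·k gives f'(k) = n+δ, i.e. 0.45·1.54·k^(0.45−1) = 0.137, so k_gold = (0.45·1.54/0.137)^(1/0.55) ≈ 19.0556.
Output: y_gold = 1.54·k_gold^0.45 = 1.54·19.0556^0.45 ≈ 5.8014.

y_gold ≈ 5.80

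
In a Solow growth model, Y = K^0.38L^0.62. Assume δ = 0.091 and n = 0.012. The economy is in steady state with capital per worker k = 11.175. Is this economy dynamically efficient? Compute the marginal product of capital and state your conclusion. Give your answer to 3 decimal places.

The effective depreciation rate is n + δ = 0.012 + 0.091 = 0.103.
MPK = 0.38·k^(0.38−1) = 0.38·11.175^(-0.62) ≈ 0.0851.
MPK < 0.103, so the economy is dynamically inefficient (over-saving).

dynamically inefficient; MPK ≈ 0.085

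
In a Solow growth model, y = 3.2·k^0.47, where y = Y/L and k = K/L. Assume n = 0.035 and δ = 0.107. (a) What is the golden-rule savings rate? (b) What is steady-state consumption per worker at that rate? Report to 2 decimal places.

n + δ = 0.035 + 0.107 = 0.142.
For Cobb-Douglas, s_gold equals capital's share: s_gold = 0.47.
Maximizing c = f(k) − (n+δ)·k gives f'(k) = n+δ, i.e. 0.47·3.2·k^(0.47−1) = 0.142, so k_gold = (0.47·3.2/0.142)^(1/0.53) ≈ 85.8788.
y_gold = 3.2·85.8788^0.47 ≈ 25.9464; c_gold = (1−0.47)·y_gold ≈ 13.7516.

(a) s_gold = 0.47; (b) c_gold ≈ 13.75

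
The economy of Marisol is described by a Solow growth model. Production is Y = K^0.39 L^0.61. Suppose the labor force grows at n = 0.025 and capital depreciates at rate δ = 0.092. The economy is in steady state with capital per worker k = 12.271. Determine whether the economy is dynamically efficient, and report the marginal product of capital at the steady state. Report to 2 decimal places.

dynamically inefficient; MPK ≈ 0.08

Capital per worker breaks even when investment replaces (n + δ)·k; here n + δ = 0.117.
MPK = 0.39·k^(0.39−1) = 0.39·12.271^(-0.61) ≈ 0.0845.
MPK < 0.117, so the economy is dynamically inefficient (over-saving).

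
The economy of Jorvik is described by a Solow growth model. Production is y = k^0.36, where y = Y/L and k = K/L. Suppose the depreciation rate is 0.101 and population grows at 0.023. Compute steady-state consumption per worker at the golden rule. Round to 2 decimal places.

Break-even investment rate: n + δ = 0.023 + 0.101 = 0.124.
Setting f'(k) = n+δ gives 0.36·k^(0.36−1) = 0.124, hence k_gold = (0.36/0.124)^(1/0.64) ≈ 5.2875.
y_gold = 5.2875^0.36 ≈ 1.8213.
c_gold = y_gold − (n+δ)·k_gold = 1.8213 − 0.124·5.2875 ≈ 1.1656.

c_gold ≈ 1.17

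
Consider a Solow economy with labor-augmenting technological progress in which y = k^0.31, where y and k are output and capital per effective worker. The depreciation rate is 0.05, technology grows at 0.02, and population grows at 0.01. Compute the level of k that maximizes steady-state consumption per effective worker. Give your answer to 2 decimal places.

k_gold ≈ 7.12

Capital per effective worker breaks even when investment replaces (n + g + δ)·k; here n + g + δ = 0.08.
Golden rule sets MPK = n+g+δ: 0.31·k^(0.31−1) = 0.08, so k_gold = (0.31/0.08)^(1/0.69) ≈ 7.1214.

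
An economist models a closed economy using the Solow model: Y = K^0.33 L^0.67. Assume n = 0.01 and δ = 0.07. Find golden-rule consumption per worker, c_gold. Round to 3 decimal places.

c_gold ≈ 1.346

n + δ = 0.01 + 0.07 = 0.08.
Setting f'(k) = n+δ gives 0.33·k^(0.33−1) = 0.08, hence k_gold = (0.33/0.08)^(1/0.67) ≈ 8.2898.
y_gold = 8.2898^0.33 ≈ 2.0096.
c_gold = y_gold − (n+δ)·k_gold = 2.0096 − 0.08·8.2898 ≈ 1.3465.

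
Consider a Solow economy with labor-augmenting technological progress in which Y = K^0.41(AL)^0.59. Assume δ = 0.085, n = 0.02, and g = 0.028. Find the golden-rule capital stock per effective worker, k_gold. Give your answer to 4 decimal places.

n + g + δ = 0.02 + 0.028 + 0.085 = 0.133.
Golden rule sets MPK = n+g+δ: 0.41·k^(0.41−1) = 0.133, so k_gold = (0.41/0.133)^(1/0.59) ≈ 6.7406.

k_gold ≈ 6.7406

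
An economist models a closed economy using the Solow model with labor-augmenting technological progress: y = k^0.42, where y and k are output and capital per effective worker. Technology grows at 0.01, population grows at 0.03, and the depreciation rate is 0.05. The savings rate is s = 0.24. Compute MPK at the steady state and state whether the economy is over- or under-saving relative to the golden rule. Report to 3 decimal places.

The effective depreciation rate is n + g + δ = 0.03 + 0.01 + 0.05 = 0.09.
Steady-state k*: s·k^0.42 = 0.09·k gives k* = (0.24/0.09)^(1/0.58) ≈ 5.4254.
MPK = 0.42·5.4254^(-0.58) ≈ 0.1575.
MPK > n+g+δ = 0.09, so the economy is dynamically efficient (under-saving).

under-saving; MPK ≈ 0.158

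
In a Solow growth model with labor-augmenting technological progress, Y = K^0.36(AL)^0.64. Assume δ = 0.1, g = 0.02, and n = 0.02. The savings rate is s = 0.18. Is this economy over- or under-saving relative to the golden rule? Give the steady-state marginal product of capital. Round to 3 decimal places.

under-saving; MPK ≈ 0.280

Break-even investment rate: n + g + δ = 0.02 + 0.02 + 0.1 = 0.14.
Steady-state k*: s·k^0.36 = 0.14·k gives k* = (0.18/0.14)^(1/0.64) ≈ 1.4809.
MPK = 0.36·1.4809^(-0.64) ≈ 0.2800.
MPK > n+g+δ = 0.14, so the economy is dynamically efficient (under-saving).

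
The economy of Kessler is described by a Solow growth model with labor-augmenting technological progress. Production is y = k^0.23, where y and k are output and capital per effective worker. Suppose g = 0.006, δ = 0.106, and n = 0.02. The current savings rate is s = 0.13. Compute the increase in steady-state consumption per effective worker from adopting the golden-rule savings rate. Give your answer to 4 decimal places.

Δc ≈ 0.0429

Capital per effective worker breaks even when investment replaces (n + g + δ)·k; here n + g + δ = 0.132.
Current steady state (s = 0.13): k* = (0.13/0.132)^(1/0.77) ≈ 0.9804, y* = 0.9804^0.23 ≈ 0.9954, c* = (1−0.13)·0.9954 ≈ 0.8660.
At the golden rule the marginal product of capital equals n+g+δ: 0.23·k^(0.23−1) = 0.132. Solving, k_gold = (0.23/0.132)^(1/0.77) ≈ 2.0568.
y_gold = 2.0568^0.23 ≈ 1.1804, c_gold = y_gold − 0.132·k_gold ≈ 0.9089.
Gain: Δc = 0.9089 − 0.8660 ≈ 0.0429.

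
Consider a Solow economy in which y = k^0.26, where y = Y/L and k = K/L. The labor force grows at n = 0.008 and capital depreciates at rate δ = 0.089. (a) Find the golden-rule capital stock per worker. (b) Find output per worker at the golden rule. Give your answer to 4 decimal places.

(a) k_gold ≈ 3.7901; (b) y_gold ≈ 1.4140

n + δ = 0.008 + 0.089 = 0.097.
Maximizing c = f(k) − (n+δ)·k gives f'(k) = n+δ, i.e. 0.26·k^(0.26−1) = 0.097, so k_gold = (0.26/0.097)^(1/0.74) ≈ 3.7901.
y_gold = 3.7901^0.26 ≈ 1.4140.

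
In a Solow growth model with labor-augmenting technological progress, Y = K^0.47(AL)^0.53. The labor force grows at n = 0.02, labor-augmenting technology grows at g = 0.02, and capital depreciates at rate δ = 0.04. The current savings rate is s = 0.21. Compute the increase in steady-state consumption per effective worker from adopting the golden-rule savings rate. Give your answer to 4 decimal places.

Δc ≈ 0.6890

n + g + δ = 0.02 + 0.02 + 0.04 = 0.08.
Current steady state (s = 0.21): k* = (0.21/0.08)^(1/0.53) ≈ 6.1775, y* = 6.1775^0.47 ≈ 2.3533, c* = (1−0.21)·2.3533 ≈ 1.8591.
At the golden rule the marginal product of capital equals n+g+δ: 0.47·k^(0.47−1) = 0.08. Solving, k_gold = (0.47/0.08)^(1/0.53) ≈ 28.2461.
y_gold = 28.2461^0.47 ≈ 4.8078, c_gold = y_gold − 0.08·k_gold ≈ 2.5482.
Gain: Δc = 2.5482 − 1.8591 ≈ 0.6890.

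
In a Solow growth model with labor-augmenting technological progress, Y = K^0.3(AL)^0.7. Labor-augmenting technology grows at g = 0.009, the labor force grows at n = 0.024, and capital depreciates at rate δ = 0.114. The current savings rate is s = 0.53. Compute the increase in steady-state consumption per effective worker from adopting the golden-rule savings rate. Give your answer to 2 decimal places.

n + g + δ = 0.024 + 0.009 + 0.114 = 0.147.
Current steady state (s = 0.53): k* = (0.53/0.147)^(1/0.7) ≈ 6.2468, y* = 6.2468^0.3 ≈ 1.7326, c* = (1−0.53)·1.7326 ≈ 0.8143.
Golden rule sets MPK = n+g+δ: 0.3·k^(0.3−1) = 0.147, so k_gold = (0.3/0.147)^(1/0.7) ≈ 2.7706.
y_gold = 2.7706^0.3 ≈ 1.3576, c_gold = y_gold − 0.147·k_gold ≈ 0.9503.
Gain: Δc = 0.9503 − 0.8143 ≈ 0.1360.

Δc ≈ 0.14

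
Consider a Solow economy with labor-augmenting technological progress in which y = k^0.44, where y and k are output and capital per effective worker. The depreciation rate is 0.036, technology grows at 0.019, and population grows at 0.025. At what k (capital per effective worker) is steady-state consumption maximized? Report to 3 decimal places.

k_gold ≈ 20.993

n + g + δ = 0.025 + 0.019 + 0.036 = 0.08.
Golden rule sets MPK = n+g+δ: 0.44·k^(0.44−1) = 0.08, so k_gold = (0.44/0.08)^(1/0.56) ≈ 20.9931.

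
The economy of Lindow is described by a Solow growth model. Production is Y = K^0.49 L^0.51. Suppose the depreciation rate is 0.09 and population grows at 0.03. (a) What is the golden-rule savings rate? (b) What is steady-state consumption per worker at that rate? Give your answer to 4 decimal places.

Capital per worker breaks even when investment replaces (n + δ)·k; here n + δ = 0.12.
For Cobb-Douglas, s_gold equals capital's share: s_gold = 0.49.
At the golden rule the marginal product of capital equals n+δ: 0.49·k^(0.49−1) = 0.12. Solving, k_gold = (0.49/0.12)^(1/0.51) ≈ 15.7786.
y_gold = 15.7786^0.49 ≈ 3.8641; c_gold = (1−0.49)·y_gold ≈ 1.9707.

(a) s_gold = 0.4900; (b) c_gold ≈ 1.9707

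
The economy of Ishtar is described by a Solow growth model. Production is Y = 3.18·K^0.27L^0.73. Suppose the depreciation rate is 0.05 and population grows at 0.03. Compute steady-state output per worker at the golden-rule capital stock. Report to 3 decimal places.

n + δ = 0.03 + 0.05 = 0.08.
At the golden rule the marginal product of capital equals n+δ: 0.27·3.18·k^(0.27−1) = 0.08. Solving, k_gold = (0.27·3.18/0.08)^(1/0.73) ≈ 25.8178.
Output: y_gold = 3.18·k_gold^0.27 = 3.18·25.8178^0.27 ≈ 7.6497.

y_gold ≈ 7.650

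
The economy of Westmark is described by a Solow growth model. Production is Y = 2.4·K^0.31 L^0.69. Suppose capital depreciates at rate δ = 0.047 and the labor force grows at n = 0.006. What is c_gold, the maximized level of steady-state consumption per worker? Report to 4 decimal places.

c_gold ≈ 5.4264

n + δ = 0.006 + 0.047 = 0.053.
At the golden rule the marginal product of capital equals n+δ: 0.31·2.4·k^(0.31−1) = 0.053. Solving, k_gold = (0.31·2.4/0.053)^(1/0.69) ≈ 45.9991.
y_gold = 2.4·45.9991^0.31 ≈ 7.8644.
c_gold = y_gold − (n+δ)·k_gold = 7.8644 − 0.053·45.9991 ≈ 5.4264.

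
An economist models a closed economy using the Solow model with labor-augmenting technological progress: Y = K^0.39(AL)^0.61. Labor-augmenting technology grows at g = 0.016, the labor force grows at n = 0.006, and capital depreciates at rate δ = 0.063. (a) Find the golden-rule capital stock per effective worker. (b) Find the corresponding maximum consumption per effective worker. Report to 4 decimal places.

(a) k_gold ≈ 12.1525; (b) c_gold ≈ 1.6157

n + g + δ = 0.006 + 0.016 + 0.063 = 0.085.
Maximizing c = f(k) − (n+g+δ)·k gives f'(k) = n+g+δ, i.e. 0.39·k^(0.39−1) = 0.085, so k_gold = (0.39/0.085)^(1/0.61) ≈ 12.1525.
y_gold = 12.1525^0.39 ≈ 2.6486; c_gold = y_gold − 0.085·k_gold ≈ 1.6157.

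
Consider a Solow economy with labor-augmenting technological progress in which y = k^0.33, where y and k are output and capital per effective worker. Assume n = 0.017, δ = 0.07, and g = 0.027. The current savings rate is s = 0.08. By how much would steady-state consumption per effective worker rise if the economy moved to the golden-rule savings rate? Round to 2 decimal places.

The effective depreciation rate is n + g + δ = 0.017 + 0.027 + 0.07 = 0.114.
Current steady state (s = 0.08): k* = (0.08/0.114)^(1/0.67) ≈ 0.5894, y* = 0.5894^0.33 ≈ 0.8399, c* = (1−0.08)·0.8399 ≈ 0.7727.
Maximizing c = f(k) − (n+g+δ)·k gives f'(k) = n+g+δ, i.e. 0.33·k^(0.33−1) = 0.114, so k_gold = (0.33/0.114)^(1/0.67) ≈ 4.8862.
y_gold = 4.8862^0.33 ≈ 1.6880, c_gold = y_gold − 0.114·k_gold ≈ 1.1309.
Gain: Δc = 1.1309 − 0.7727 ≈ 0.3582.

Δc ≈ 0.36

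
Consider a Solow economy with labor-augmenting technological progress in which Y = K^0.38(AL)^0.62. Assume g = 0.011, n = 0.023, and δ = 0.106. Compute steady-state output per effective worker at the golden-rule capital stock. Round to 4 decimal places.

y_gold ≈ 1.8441

n + g + δ = 0.023 + 0.011 + 0.106 = 0.14.
Maximizing c = f(k) − (n+g+δ)·k gives f'(k) = n+g+δ, i.e. 0.38·k^(0.38−1) = 0.14, so k_gold = (0.38/0.14)^(1/0.62) ≈ 5.0055.
Output: y_gold = k_gold^0.38 = 5.0055^0.38 ≈ 1.8441.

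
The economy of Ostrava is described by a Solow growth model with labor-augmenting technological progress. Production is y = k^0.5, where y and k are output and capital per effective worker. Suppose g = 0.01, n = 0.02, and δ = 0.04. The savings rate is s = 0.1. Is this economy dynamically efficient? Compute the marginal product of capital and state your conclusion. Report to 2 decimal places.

Capital per effective worker breaks even when investment replaces (n + g + δ)·k; here n + g + δ = 0.07.
Steady-state k*: s·k^0.5 = 0.07·k gives k* = (0.1/0.07)^(1/0.5) ≈ 2.0408.
MPK = 0.5·2.0408^(-0.5) ≈ 0.3500.
MPK > n+g+δ = 0.07, so the economy is dynamically efficient (under-saving).

dynamically efficient; MPK ≈ 0.35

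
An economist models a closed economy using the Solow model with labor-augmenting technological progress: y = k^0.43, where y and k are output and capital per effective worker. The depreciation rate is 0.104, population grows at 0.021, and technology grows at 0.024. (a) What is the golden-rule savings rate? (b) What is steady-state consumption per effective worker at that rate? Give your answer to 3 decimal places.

(a) s_gold = 0.430; (b) c_gold ≈ 1.268

n + g + δ = 0.021 + 0.024 + 0.104 = 0.149.
For Cobb-Douglas, s_gold equals capital's share: s_gold = 0.43.
Maximizing c = f(k) − (n+g+δ)·k gives f'(k) = n+g+δ, i.e. 0.43·k^(0.43−1) = 0.149, so k_gold = (0.43/0.149)^(1/0.57) ≈ 6.4197.
y_gold = 6.4197^0.43 ≈ 2.2245; c_gold = (1−0.43)·y_gold ≈ 1.2680.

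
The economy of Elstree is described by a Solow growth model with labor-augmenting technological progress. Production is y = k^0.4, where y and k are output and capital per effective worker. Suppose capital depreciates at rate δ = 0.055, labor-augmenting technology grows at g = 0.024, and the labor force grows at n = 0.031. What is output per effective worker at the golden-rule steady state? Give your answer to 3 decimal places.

Break-even investment rate: n + g + δ = 0.031 + 0.024 + 0.055 = 0.11.
Maximizing c = f(k) − (n+g+δ)·k gives f'(k) = n+g+δ, i.e. 0.4·k^(0.4−1) = 0.11, so k_gold = (0.4/0.11)^(1/0.6) ≈ 8.5990.
Output: y_gold = k_gold^0.4 = 8.5990^0.4 ≈ 2.3647.

y_gold ≈ 2.365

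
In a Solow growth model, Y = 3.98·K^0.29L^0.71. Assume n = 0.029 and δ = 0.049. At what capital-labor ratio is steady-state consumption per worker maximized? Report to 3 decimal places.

Break-even investment rate: n + δ = 0.029 + 0.049 = 0.078.
Maximizing c = f(k) − (n+δ)·k gives f'(k) = n+δ, i.e. 0.29·3.98·k^(0.29−1) = 0.078, so k_gold = (0.29·3.98/0.078)^(1/0.71) ≈ 44.4785.

k_gold ≈ 44.478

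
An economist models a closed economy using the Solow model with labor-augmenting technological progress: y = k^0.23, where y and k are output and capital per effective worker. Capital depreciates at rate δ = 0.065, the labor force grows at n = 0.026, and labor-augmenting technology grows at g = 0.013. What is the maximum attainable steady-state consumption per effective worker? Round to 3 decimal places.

c_gold ≈ 0.976

n + g + δ = 0.026 + 0.013 + 0.065 = 0.104.
At the golden rule the marginal product of capital equals n+g+δ: 0.23·k^(0.23−1) = 0.104. Solving, k_gold = (0.23/0.104)^(1/0.77) ≈ 2.8032.
y_gold = 2.8032^0.23 ≈ 1.2675.
c_gold = y_gold − (n+g+δ)·k_gold = 1.2675 − 0.104·2.8032 ≈ 0.9760.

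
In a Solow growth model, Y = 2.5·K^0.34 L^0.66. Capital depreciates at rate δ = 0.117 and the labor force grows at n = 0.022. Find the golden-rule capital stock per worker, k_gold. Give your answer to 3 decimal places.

n + δ = 0.022 + 0.117 = 0.139.
Maximizing c = f(k) − (n+δ)·k gives f'(k) = n+δ, i.e. 0.34·2.5·k^(0.34−1) = 0.139, so k_gold = (0.34·2.5/0.139)^(1/0.66) ≈ 15.5425.

k_gold ≈ 15.543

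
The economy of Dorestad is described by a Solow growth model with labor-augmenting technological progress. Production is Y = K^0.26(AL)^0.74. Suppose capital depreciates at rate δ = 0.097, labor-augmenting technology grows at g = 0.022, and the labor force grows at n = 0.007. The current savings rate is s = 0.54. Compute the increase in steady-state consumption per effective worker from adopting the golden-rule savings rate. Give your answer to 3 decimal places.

Break-even investment rate: n + g + δ = 0.007 + 0.022 + 0.097 = 0.126.
Current steady state (s = 0.54): k* = (0.54/0.126)^(1/0.74) ≈ 7.1464, y* = 7.1464^0.26 ≈ 1.6675, c* = (1−0.54)·1.6675 ≈ 0.7670.
Maximizing c = f(k) − (n+g+δ)·k gives f'(k) = n+g+δ, i.e. 0.26·k^(0.26−1) = 0.126, so k_gold = (0.26/0.126)^(1/0.74) ≈ 2.6616.
y_gold = 2.6616^0.26 ≈ 1.2898, c_gold = y_gold − 0.126·k_gold ≈ 0.9545.
Gain: Δc = 0.9545 − 0.7670 ≈ 0.1874.

Δc ≈ 0.187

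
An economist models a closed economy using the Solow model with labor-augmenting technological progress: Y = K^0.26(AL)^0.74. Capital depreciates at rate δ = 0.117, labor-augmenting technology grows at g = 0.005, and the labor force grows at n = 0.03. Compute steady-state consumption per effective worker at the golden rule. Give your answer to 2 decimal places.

The effective depreciation rate is n + g + δ = 0.03 + 0.005 + 0.117 = 0.152.
Setting f'(k) = n+g+δ gives 0.26·k^(0.26−1) = 0.152, hence k_gold = (0.26/0.152)^(1/0.74) ≈ 2.0656.
y_gold = 2.0656^0.26 ≈ 1.2076.
c_gold = y_gold − (n+g+δ)·k_gold = 1.2076 − 0.152·2.0656 ≈ 0.8936.

c_gold ≈ 0.89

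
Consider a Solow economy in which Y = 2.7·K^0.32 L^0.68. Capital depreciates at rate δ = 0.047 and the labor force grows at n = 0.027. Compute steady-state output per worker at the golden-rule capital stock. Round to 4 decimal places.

Break-even investment rate: n + δ = 0.027 + 0.047 = 0.074.
Golden rule sets MPK = n+δ: 0.32·2.7·k^(0.32−1) = 0.074, so k_gold = (0.32·2.7/0.074)^(1/0.68) ≈ 37.1135.
Output: y_gold = 2.7·k_gold^0.32 = 2.7·37.1135^0.32 ≈ 8.5825.

y_gold ≈ 8.5825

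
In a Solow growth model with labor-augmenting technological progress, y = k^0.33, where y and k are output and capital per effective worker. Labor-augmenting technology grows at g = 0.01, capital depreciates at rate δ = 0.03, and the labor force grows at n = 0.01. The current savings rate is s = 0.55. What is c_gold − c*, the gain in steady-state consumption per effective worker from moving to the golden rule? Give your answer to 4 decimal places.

Δc ≈ 0.2312

n + g + δ = 0.01 + 0.01 + 0.03 = 0.05.
Current steady state (s = 0.55): k* = (0.55/0.05)^(1/0.67) ≈ 35.8358, y* = 35.8358^0.33 ≈ 3.2578, c* = (1−0.55)·3.2578 ≈ 1.4660.
Maximizing c = f(k) − (n+g+δ)·k gives f'(k) = n+g+δ, i.e. 0.33·k^(0.33−1) = 0.05, so k_gold = (0.33/0.05)^(1/0.67) ≈ 16.7186.
y_gold = 16.7186^0.33 ≈ 2.5331, c_gold = y_gold − 0.05·k_gold ≈ 1.6972.
Gain: Δc = 1.6972 − 1.4660 ≈ 0.2312.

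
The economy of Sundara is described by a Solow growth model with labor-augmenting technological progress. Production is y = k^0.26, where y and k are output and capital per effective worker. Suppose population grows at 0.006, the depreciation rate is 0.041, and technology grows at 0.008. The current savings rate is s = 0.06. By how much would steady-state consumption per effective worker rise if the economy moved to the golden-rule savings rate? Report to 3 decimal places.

Δc ≈ 0.308

The effective depreciation rate is n + g + δ = 0.006 + 0.008 + 0.041 = 0.055.
Current steady state (s = 0.06): k* = (0.06/0.055)^(1/0.74) ≈ 1.1248, y* = 1.1248^0.26 ≈ 1.0310, c* = (1−0.06)·1.0310 ≈ 0.9692.
Maximizing c = f(k) − (n+g+δ)·k gives f'(k) = n+g+δ, i.e. 0.26·k^(0.26−1) = 0.055, so k_gold = (0.26/0.055)^(1/0.74) ≈ 8.1590.
y_gold = 8.1590^0.26 ≈ 1.7259, c_gold = y_gold − 0.055·k_gold ≈ 1.2772.
Gain: Δc = 1.2772 − 0.9692 ≈ 0.3080.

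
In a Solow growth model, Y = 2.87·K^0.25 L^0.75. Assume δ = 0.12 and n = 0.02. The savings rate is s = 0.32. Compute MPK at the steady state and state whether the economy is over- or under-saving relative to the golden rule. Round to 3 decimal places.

Break-even investment rate: n + δ = 0.02 + 0.12 = 0.14.
Steady-state k*: s·A·k^0.25 = 0.14·k gives k* = (0.32·2.87/0.14)^(1/0.75) ≈ 12.2802.
MPK = 0.25·2.87·12.2802^(-0.75) ≈ 0.1094.
MPK < n+δ = 0.14, so the economy is dynamically inefficient (over-saving).

over-saving; MPK ≈ 0.109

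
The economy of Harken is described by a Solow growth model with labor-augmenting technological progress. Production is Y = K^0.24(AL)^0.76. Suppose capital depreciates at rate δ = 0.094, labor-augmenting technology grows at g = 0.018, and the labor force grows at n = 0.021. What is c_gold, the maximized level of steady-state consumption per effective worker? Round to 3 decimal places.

c_gold ≈ 0.916

The effective depreciation rate is n + g + δ = 0.021 + 0.018 + 0.094 = 0.133.
Setting f'(k) = n+g+δ gives 0.24·k^(0.24−1) = 0.133, hence k_gold = (0.24/0.133)^(1/0.76) ≈ 2.1743.
y_gold = 2.1743^0.24 ≈ 1.2049.
c_gold = y_gold − (n+g+δ)·k_gold = 1.2049 − 0.133·2.1743 ≈ 0.9157.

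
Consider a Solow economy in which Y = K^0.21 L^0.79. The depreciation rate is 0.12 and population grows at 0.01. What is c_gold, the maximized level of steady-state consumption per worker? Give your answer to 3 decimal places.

Capital per worker breaks even when investment replaces (n + δ)·k; here n + δ = 0.13.
Golden rule sets MPK = n+δ: 0.21·k^(0.21−1) = 0.13, so k_gold = (0.21/0.13)^(1/0.79) ≈ 1.8350.
y_gold = 1.8350^0.21 ≈ 1.1360.
c_gold = y_gold − (n+δ)·k_gold = 1.1360 − 0.13·1.8350 ≈ 0.8974.

c_gold ≈ 0.897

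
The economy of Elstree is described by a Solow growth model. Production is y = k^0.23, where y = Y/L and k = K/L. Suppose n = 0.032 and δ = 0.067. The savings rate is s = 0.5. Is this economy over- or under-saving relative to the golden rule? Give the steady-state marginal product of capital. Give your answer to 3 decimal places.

over-saving; MPK ≈ 0.046

The effective depreciation rate is n + δ = 0.032 + 0.067 = 0.099.
Steady-state k*: s·k^0.23 = 0.099·k gives k* = (0.5/0.099)^(1/0.77) ≈ 8.1926.
MPK = 0.23·8.1926^(-0.77) ≈ 0.0455.
MPK < n+δ = 0.099, so the economy is dynamically inefficient (over-saving).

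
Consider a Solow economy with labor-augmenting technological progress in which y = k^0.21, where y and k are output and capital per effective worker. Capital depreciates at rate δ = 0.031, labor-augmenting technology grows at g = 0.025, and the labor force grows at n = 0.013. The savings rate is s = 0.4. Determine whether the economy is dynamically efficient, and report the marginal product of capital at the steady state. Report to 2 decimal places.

dynamically inefficient; MPK ≈ 0.04

Capital per effective worker breaks even when investment replaces (n + g + δ)·k; here n + g + δ = 0.069.
Steady-state k*: s·k^0.21 = 0.069·k gives k* = (0.4/0.069)^(1/0.79) ≈ 9.2489.
MPK = 0.21·9.2489^(-0.79) ≈ 0.0362.
MPK < n+g+δ = 0.069, so the economy is dynamically inefficient (over-saving).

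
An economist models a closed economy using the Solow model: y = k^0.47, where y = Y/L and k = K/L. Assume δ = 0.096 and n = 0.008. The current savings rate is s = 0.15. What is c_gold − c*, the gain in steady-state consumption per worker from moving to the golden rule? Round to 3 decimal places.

Δc ≈ 0.843

Capital per worker breaks even when investment replaces (n + δ)·k; here n + δ = 0.104.
Current steady state (s = 0.15): k* = (0.15/0.104)^(1/0.53) ≈ 1.9958, y* = 1.9958^0.47 ≈ 1.3837, c* = (1−0.15)·1.3837 ≈ 1.1762.
Maximizing c = f(k) − (n+δ)·k gives f'(k) = n+δ, i.e. 0.47·k^(0.47−1) = 0.104, so k_gold = (0.47/0.104)^(1/0.53) ≈ 17.2175.
y_gold = 17.2175^0.47 ≈ 3.8098, c_gold = y_gold − 0.104·k_gold ≈ 2.0192.
Gain: Δc = 2.0192 − 1.1762 ≈ 0.8430.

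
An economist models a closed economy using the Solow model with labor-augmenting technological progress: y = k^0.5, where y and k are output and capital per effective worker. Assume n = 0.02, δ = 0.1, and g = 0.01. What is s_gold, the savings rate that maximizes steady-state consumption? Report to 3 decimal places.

s_gold = 0.500

The effective depreciation rate is n + g + δ = 0.02 + 0.01 + 0.1 = 0.13.
At the golden rule MPK = n+g+δ, and in any Cobb-Douglas steady state s = (n+g+δ)·k/y = MPK·k/y = capital's share 0.5.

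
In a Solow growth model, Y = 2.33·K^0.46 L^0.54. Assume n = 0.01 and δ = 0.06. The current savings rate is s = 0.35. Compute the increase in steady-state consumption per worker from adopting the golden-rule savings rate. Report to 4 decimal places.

Δc ≈ 0.5953

Break-even investment rate: n + δ = 0.01 + 0.06 = 0.07.
Current steady state (s = 0.35): k* = (0.35·2.33/0.07)^(1/0.54) ≈ 94.3360, y* = 2.33·94.3360^0.46 ≈ 18.8672, c* = (1−0.35)·18.8672 ≈ 12.2637.
Maximizing c = f(k) − (n+δ)·k gives f'(k) = n+δ, i.e. 0.46·2.33·k^(0.46−1) = 0.07, so k_gold = (0.46·2.33/0.07)^(1/0.54) ≈ 156.4853.
y_gold = 2.33·156.4853^0.46 ≈ 23.8130, c_gold = y_gold − 0.07·k_gold ≈ 12.8590.
Gain: Δc = 12.8590 − 12.2637 ≈ 0.5953.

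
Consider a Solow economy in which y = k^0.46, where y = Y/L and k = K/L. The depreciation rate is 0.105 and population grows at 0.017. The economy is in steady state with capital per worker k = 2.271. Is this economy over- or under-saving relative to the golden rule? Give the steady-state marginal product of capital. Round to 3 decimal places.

under-saving; MPK ≈ 0.295

Capital per worker breaks even when investment replaces (n + δ)·k; here n + δ = 0.122.
MPK = 0.46·k^(0.46−1) = 0.46·2.271^(-0.54) ≈ 0.2954.
MPK > 0.122, so the economy is dynamically efficient (under-saving).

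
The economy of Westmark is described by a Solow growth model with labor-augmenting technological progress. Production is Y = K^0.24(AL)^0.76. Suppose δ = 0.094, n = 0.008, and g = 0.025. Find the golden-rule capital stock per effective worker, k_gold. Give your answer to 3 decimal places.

Break-even investment rate: n + g + δ = 0.008 + 0.025 + 0.094 = 0.127.
Maximizing c = f(k) − (n+g+δ)·k gives f'(k) = n+g+δ, i.e. 0.24·k^(0.24−1) = 0.127, so k_gold = (0.24/0.127)^(1/0.76) ≈ 2.3104.

k_gold ≈ 2.310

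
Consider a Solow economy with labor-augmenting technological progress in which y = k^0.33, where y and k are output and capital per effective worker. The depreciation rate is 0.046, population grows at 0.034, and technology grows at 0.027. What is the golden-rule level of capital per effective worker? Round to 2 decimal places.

k_gold ≈ 5.37

Break-even investment rate: n + g + δ = 0.034 + 0.027 + 0.046 = 0.107.
Setting f'(k) = n+g+δ gives 0.33·k^(0.33−1) = 0.107, hence k_gold = (0.33/0.107)^(1/0.67) ≈ 5.3709.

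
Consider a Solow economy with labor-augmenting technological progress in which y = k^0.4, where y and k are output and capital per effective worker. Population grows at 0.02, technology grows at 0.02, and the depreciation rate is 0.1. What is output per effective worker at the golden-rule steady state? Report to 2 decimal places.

Break-even investment rate: n + g + δ = 0.02 + 0.02 + 0.1 = 0.14.
Maximizing c = f(k) − (n+g+δ)·k gives f'(k) = n+g+δ, i.e. 0.4·k^(0.4−1) = 0.14, so k_gold = (0.4/0.14)^(1/0.6) ≈ 5.7529.
Output: y_gold = k_gold^0.4 = 5.7529^0.4 ≈ 2.0135.

y_gold ≈ 2.01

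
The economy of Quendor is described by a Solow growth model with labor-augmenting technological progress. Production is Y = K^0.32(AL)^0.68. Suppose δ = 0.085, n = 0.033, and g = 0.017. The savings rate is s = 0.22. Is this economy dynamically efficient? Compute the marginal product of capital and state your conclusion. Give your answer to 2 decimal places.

Break-even investment rate: n + g + δ = 0.033 + 0.017 + 0.085 = 0.135.
Steady-state k*: s·k^0.32 = 0.135·k gives k* = (0.22/0.135)^(1/0.68) ≈ 2.0507.
MPK = 0.32·2.0507^(-0.68) ≈ 0.1964.
MPK > n+g+δ = 0.135, so the economy is dynamically efficient (under-saving).

dynamically efficient; MPK ≈ 0.20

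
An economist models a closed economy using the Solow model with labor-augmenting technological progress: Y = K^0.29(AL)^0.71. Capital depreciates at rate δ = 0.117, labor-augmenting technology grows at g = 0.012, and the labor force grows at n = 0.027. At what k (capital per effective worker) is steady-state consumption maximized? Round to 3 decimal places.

k_gold ≈ 2.395

Capital per effective worker breaks even when investment replaces (n + g + δ)·k; here n + g + δ = 0.156.
Golden rule sets MPK = n+g+δ: 0.29·k^(0.29−1) = 0.156, so k_gold = (0.29/0.156)^(1/0.71) ≈ 2.3947.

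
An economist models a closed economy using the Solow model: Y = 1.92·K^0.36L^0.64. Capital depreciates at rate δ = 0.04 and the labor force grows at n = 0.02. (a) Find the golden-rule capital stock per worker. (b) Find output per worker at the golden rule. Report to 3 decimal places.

Break-even investment rate: n + δ = 0.02 + 0.04 = 0.06.
Maximizing c = f(k) − (n+δ)·k gives f'(k) = n+δ, i.e. 0.36·1.92·k^(0.36−1) = 0.06, so k_gold = (0.36·1.92/0.06)^(1/0.64) ≈ 45.5533.
y_gold = 1.92·45.5533^0.36 ≈ 7.5922.

(a) k_gold ≈ 45.553; (b) y_gold ≈ 7.592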